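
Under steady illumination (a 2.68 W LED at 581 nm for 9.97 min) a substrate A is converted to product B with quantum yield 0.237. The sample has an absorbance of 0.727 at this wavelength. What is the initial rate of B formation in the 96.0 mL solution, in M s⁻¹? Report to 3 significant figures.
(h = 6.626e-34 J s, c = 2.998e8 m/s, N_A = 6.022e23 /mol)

Photon energy at 581 nm: hc/λ = (6.626e-34)(2.998e8)/(581e-9) = 3.419e-19 J.
Energy delivered: (2.68 W)(598.2 s) = 1603 J.
Photons incident: 1603 / 3.419e-19 = 4.689e21, i.e. 4.689e21/6.022e23 = 0.007786 mol.
Fraction absorbed: 1 − 10^(−0.727) = 0.8125.
Photons absorbed: 0.8125 × 0.007786 = 0.006326 mol.
Product formed: 0.237 × 0.006326 = 0.001499 mol.
Rate: 0.001499 mol / (598.2 s × 0.096 L) = 2.61e-5 M s⁻¹.

2.61e-5 M s⁻¹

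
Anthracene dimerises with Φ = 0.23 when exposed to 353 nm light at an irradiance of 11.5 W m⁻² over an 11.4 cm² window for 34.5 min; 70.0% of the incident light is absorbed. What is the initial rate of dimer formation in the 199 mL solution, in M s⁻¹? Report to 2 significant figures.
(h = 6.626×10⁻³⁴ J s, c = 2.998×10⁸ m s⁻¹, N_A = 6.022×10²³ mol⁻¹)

Photon energy at 353 nm: hc/λ = (6.626×10⁻³⁴)(2.998×10⁸)/(353×10⁻⁹) = 5.627×10⁻¹⁹ J.
Energy delivered: (11.5 W m⁻²)(11.4×10⁻⁴ m²)(2070 s) = 27.14 J.
Photons incident: 27.14 / 5.627×10⁻¹⁹ = 4.823×10¹⁹, i.e. 4.823×10¹⁹/6.022×10²³ = 8.009×10⁻⁵ mol.
Photons absorbed: 0.700 × 8.009×10⁻⁵ = 5.606×10⁻⁵ mol.
Product formed: 0.23 × 5.606×10⁻⁵ = 1.289×10⁻⁵ mol.
Rate: 1.289×10⁻⁵ mol / (2070 s × 0.199 L) = 3.1×10⁻⁸ M s⁻¹.

3.1×10⁻⁸ M s⁻¹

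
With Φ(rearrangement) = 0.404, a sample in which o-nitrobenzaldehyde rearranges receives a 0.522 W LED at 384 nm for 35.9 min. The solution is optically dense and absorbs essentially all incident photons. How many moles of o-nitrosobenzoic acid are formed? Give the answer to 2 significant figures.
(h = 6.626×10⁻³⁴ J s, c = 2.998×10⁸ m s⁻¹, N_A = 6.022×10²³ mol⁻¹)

0.0015 mol

Photon energy at 384 nm: hc/λ = (6.626×10⁻³⁴)(2.998×10⁸)/(384×10⁻⁹) = 5.173×10⁻¹⁹ J.
Energy delivered: (0.522 W)(2154 s) = 1124 J.
Photons incident: 1124 / 5.173×10⁻¹⁹ = 2.173×10²¹, i.e. 2.173×10²¹/6.022×10²³ = 0.003608 mol.
Product: Φ × n_abs = 0.404 × 0.003608 = 0.001458 mol.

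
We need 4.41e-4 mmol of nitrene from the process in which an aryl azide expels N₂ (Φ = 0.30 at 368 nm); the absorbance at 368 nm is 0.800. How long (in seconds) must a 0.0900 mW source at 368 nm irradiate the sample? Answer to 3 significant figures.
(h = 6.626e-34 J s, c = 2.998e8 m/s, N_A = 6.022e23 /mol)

Product: 4.41e-4 mmol = 4.41e-7 mol.
Photons that must be absorbed: 4.41e-7 / 0.30 = 1.470e-6 mol.
Fraction absorbed: 1 − 10^(−0.800) = 0.8415.
Incident photons needed: 1.470e-6 / 0.8415 = 1.747e-6 mol.
Photon energy: hc/λ = 5.398e-19 J; per mole, 3.251e5 J mol⁻¹.
Energy required: 1.747e-6 × 3.251e5 = 0.5679 J.
Time: 0.5679 J / 9e-05 W = 6310 s.

t ≈ 6310 s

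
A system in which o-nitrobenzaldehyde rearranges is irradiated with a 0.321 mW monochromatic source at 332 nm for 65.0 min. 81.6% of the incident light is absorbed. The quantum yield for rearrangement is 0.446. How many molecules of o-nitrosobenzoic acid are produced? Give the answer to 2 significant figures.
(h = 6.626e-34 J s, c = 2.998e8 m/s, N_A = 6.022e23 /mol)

Photon energy at 332 nm: hc/λ = (6.626e-34)(2.998e8)/(332e-9) = 5.983e-19 J.
Energy delivered: (0.321 mW)(3900 s) = 1.252 J.
Photons incident: 1.252 / 5.983e-19 = 2.093e18, i.e. 2.093e18/6.022e23 = 3.476e-6 mol.
Photons absorbed: 0.816 × 3.476e-6 = 2.836e-6 mol.
Product: Φ × n_abs = 0.446 × 2.836e-6 = 1.265e-6 mol.
As a count: 1.265e-6 × 6.022e23 = 7.6e17.

7.6e17 molecules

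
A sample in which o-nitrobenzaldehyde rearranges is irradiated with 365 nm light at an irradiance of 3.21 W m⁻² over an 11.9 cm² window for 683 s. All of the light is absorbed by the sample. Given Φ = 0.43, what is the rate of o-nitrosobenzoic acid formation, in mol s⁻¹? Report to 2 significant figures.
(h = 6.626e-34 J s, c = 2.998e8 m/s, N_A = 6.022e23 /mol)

5.0e-9 mol s⁻¹

Photon energy at 365 nm: hc/λ = (6.626e-34)(2.998e8)/(365e-9) = 5.442e-19 J.
Energy delivered: (3.21 W m⁻²)(11.9e-4 m²)(683 s) = 2.609 J.
Photons incident: 2.609 / 5.442e-19 = 4.794e18, i.e. 4.794e18/6.022e23 = 7.961e-6 mol.
Product formed: 0.43 × 7.961e-6 = 3.423e-6 mol.
Rate: 3.423e-6 / 683 s = 5.0e-9 mol s⁻¹.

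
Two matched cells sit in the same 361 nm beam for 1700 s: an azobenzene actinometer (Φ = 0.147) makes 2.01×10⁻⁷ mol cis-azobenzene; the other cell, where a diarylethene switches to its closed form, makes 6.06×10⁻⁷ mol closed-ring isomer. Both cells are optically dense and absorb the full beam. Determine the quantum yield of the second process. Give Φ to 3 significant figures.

Φ = 0.443

Photons absorbed by the actinometer: 2.01×10⁻⁷ / 0.147 = 1.367×10⁻⁶ mol.
Φ(unknown) = 6.06×10⁻⁷ / 1.367×10⁻⁶ = 0.443.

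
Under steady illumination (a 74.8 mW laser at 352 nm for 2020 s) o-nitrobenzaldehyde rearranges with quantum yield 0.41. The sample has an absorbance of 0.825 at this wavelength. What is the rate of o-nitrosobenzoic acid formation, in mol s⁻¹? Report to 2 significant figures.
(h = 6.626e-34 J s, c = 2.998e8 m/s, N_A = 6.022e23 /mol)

7.7e-8 mol s⁻¹

Photon energy at 352 nm: hc/λ = (6.626e-34)(2.998e8)/(352e-9) = 5.643e-19 J.
Energy delivered: (74.8 mW)(2020 s) = 151.1 J.
Photons incident: 151.1 / 5.643e-19 = 2.678e20, i.e. 2.678e20/6.022e23 = 4.447e-4 mol.
Fraction absorbed: 1 − 10^(−0.825) = 0.8504.
Photons absorbed: 0.8504 × 4.447e-4 = 3.782e-4 mol.
Product formed: 0.41 × 3.782e-4 = 1.551e-4 mol.
Rate: 1.551e-4 / 2020 s = 7.7e-8 mol s⁻¹.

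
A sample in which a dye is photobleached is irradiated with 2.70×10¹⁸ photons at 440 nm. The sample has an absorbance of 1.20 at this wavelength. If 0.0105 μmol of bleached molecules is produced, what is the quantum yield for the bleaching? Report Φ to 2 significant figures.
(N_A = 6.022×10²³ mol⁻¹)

Φ = 0.0025

Product: 0.0105 μmol = 1.05×10⁻⁸ mol.
Moles of photons: 2.70×10¹⁸ / 6.022×10²³ = 4.484×10⁻⁶ mol.
Fraction absorbed: 1 − 10^(−1.20) = 0.9369.
Photons absorbed: 0.9369 × 4.484×10⁻⁶ = 4.201×10⁻⁶ mol.
Φ = 1.05×10⁻⁸ mol / 4.201×10⁻⁶ mol photons = 0.0025.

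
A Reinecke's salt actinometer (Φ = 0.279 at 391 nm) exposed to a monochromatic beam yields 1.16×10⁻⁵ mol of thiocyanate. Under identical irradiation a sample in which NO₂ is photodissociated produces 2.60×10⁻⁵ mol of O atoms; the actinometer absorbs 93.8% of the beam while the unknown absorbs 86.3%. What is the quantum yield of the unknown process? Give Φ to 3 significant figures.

Photons absorbed by the actinometer: 1.16×10⁻⁵ / 0.279 = 4.158×10⁻⁵ mol.
Incident flux: 4.158×10⁻⁵ / 0.938 = 4.433×10⁻⁵ einstein.
Absorbed by unknown: 0.863 × 4.433×10⁻⁵ = 3.826×10⁻⁵ mol.
Φ(unknown) = 2.60×10⁻⁵ / 3.826×10⁻⁵ = 0.680.

Φ = 0.680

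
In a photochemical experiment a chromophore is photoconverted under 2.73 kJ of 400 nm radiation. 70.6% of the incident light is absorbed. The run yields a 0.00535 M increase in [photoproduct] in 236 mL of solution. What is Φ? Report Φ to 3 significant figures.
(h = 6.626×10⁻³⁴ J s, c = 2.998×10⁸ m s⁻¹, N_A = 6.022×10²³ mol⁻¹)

Φ = 0.196

Product: (0.00535 M)(0.236 L) = 0.001263 mol.
Photon energy at 400 nm: hc/λ = (6.626×10⁻³⁴)(2.998×10⁸)/(400×10⁻⁹) = 4.966×10⁻¹⁹ J.
Incident energy: 2.73 kJ = 2730 J.
Photons incident: 2730 / 4.966×10⁻¹⁹ = 5.497×10²¹, i.e. 5.497×10²¹/6.022×10²³ = 0.009128 mol.
Photons absorbed: 0.706 × 0.009128 = 0.006444 mol.
Φ = 0.001263 mol / 0.006444 mol photons = 0.196.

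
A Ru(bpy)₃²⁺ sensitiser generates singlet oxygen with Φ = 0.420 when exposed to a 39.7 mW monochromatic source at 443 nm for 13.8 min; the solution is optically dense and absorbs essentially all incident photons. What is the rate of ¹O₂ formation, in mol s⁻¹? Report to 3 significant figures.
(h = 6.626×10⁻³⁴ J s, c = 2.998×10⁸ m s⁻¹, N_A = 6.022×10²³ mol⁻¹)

Photon energy at 443 nm: hc/λ = (6.626×10⁻³⁴)(2.998×10⁸)/(443×10⁻⁹) = 4.484×10⁻¹⁹ J.
Energy delivered: (39.7 mW)(828 s) = 32.87 J.
Photons incident: 32.87 / 4.484×10⁻¹⁹ = 7.331×10¹⁹, i.e. 7.331×10¹⁹/6.022×10²³ = 1.217×10⁻⁴ mol.
Product formed: 0.420 × 1.217×10⁻⁴ = 5.111×10⁻⁵ mol.
Rate: 5.111×10⁻⁵ / 828 s = 6.17×10⁻⁸ mol s⁻¹.

6.17×10⁻⁸ mol s⁻¹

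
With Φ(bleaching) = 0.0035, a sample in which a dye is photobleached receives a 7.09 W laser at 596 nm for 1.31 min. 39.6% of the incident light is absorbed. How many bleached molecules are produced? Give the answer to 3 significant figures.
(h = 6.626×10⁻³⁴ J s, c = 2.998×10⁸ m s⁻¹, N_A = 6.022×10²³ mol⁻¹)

Photon energy at 596 nm: hc/λ = (6.626×10⁻³⁴)(2.998×10⁸)/(596×10⁻⁹) = 3.333×10⁻¹⁹ J.
Energy delivered: (7.09 W)(78.6 s) = 557.3 J.
Photons incident: 557.3 / 3.333×10⁻¹⁹ = 1.672×10²¹, i.e. 1.672×10²¹/6.022×10²³ = 0.002776 mol.
Photons absorbed: 0.396 × 0.002776 = 0.001099 mol.
Product: Φ × n_abs = 0.0035 × 0.001099 = 3.846×10⁻⁶ mol.
As a count: 3.846×10⁻⁶ × 6.022×10²³ = 2.32×10¹⁸.

2.32×10¹⁸ bleached molecules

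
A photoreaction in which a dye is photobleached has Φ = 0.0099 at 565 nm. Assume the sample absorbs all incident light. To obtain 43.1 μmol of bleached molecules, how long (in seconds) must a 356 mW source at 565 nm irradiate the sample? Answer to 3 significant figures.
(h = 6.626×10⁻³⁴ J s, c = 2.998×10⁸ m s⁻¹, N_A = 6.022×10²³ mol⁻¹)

Product: 43.1 μmol = 4.31×10⁻⁵ mol.
Photons that must be absorbed: 4.31×10⁻⁵ / 0.0099 = 0.004354 mol.
Photon energy: hc/λ = 3.516×10⁻¹⁹ J; per mole, 2.117×10⁵ J mol⁻¹.
Energy required: 0.004354 × 2.117×10⁵ = 921.7 J.
Time: 921.7 J / 0.356 W = 2590 s.

t ≈ 2590 s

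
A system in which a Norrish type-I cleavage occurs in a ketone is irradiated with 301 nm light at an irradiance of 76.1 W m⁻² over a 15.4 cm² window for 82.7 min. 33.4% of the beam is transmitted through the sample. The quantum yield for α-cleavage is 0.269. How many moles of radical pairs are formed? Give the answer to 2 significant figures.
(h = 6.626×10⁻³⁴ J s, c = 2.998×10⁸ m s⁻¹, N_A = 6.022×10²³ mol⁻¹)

Photon energy at 301 nm: hc/λ = (6.626×10⁻³⁴)(2.998×10⁸)/(301×10⁻⁹) = 6.600×10⁻¹⁹ J.
Energy delivered: (76.1 W m⁻²)(15.4×10⁻⁴ m²)(4962 s) = 581.5 J.
Photons incident: 581.5 / 6.600×10⁻¹⁹ = 8.811×10²⁰, i.e. 8.811×10²⁰/6.022×10²³ = 0.001463 mol.
Fraction absorbed: 1 − 33.4/100 = 0.6660.
Photons absorbed: 0.6660 × 0.001463 = 9.744×10⁻⁴ mol.
Product: Φ × n_abs = 0.269 × 9.744×10⁻⁴ = 2.621×10⁻⁴ mol.

2.6×10⁻⁴ mol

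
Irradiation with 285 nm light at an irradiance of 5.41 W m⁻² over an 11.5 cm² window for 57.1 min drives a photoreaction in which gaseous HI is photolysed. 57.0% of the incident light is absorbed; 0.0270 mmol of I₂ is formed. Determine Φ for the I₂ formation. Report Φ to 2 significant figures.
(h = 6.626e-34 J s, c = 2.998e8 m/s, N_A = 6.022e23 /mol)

Φ = 0.93

Product: 0.0270 mmol = 2.70e-5 mol.
Photon energy at 285 nm: hc/λ = (6.626e-34)(2.998e8)/(285e-9) = 6.970e-19 J.
Energy delivered: (5.41 W m⁻²)(11.5e-4 m²)(3426 s) = 21.31 J.
Photons incident: 21.31 / 6.970e-19 = 3.057e19, i.e. 3.057e19/6.022e23 = 5.076e-5 mol.
Photons absorbed: 0.570 × 5.076e-5 = 2.893e-5 mol.
Φ = 2.70e-5 mol / 2.893e-5 mol photons = 0.93.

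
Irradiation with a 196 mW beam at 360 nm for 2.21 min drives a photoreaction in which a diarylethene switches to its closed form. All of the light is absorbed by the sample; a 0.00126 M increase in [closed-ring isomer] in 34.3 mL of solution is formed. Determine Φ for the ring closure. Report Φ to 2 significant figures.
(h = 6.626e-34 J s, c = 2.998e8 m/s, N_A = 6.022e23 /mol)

Product: (0.00126 M)(0.0343 L) = 4.322e-5 mol.
Photon energy at 360 nm: hc/λ = (6.626e-34)(2.998e8)/(360e-9) = 5.518e-19 J.
Energy delivered: (196 mW)(132.6 s) = 25.99 J.
Photons incident: 25.99 / 5.518e-19 = 4.710e19, i.e. 4.710e19/6.022e23 = 7.821e-5 mol.
Φ = 4.322e-5 mol / 7.821e-5 mol photons = 0.55.

Φ = 0.55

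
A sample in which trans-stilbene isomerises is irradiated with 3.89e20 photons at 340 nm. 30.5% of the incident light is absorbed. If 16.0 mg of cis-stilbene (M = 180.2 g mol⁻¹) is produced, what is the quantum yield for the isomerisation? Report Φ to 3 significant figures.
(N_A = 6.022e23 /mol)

Φ = 0.451

Product: 16.0 mg / 180.2 g mol⁻¹ = 8.879e-5 mol.
Moles of photons: 3.89e20 / 6.022e23 = 6.460e-4 mol.
Photons absorbed: 0.305 × 6.460e-4 = 1.970e-4 mol.
Φ = 8.879e-5 mol / 1.970e-4 mol photons = 0.451.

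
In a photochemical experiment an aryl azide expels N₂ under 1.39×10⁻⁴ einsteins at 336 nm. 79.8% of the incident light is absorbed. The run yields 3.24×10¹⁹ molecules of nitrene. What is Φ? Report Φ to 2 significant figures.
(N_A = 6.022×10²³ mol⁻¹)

Φ = 0.49

Product: 3.24×10¹⁹ / 6.022×10²³ = 5.380×10⁻⁵ mol.
Photons absorbed: 0.798 × 1.39×10⁻⁴ = 1.109×10⁻⁴ mol.
Φ = 5.380×10⁻⁵ mol / 1.109×10⁻⁴ mol photons = 0.49.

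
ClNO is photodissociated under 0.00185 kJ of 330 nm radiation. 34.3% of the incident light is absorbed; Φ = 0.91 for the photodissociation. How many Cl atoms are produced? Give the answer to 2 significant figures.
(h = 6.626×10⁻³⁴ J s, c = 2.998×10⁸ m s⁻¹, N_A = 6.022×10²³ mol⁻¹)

9.6×10¹⁷ atoms

Photon energy at 330 nm: hc/λ = (6.626×10⁻³⁴)(2.998×10⁸)/(330×10⁻⁹) = 6.020×10⁻¹⁹ J.
Incident energy: 0.00185 kJ = 1.85 J.
Photons incident: 1.85 / 6.020×10⁻¹⁹ = 3.073×10¹⁸, i.e. 3.073×10¹⁸/6.022×10²³ = 5.103×10⁻⁶ mol.
Photons absorbed: 0.343 × 5.103×10⁻⁶ = 1.750×10⁻⁶ mol.
Product: Φ × n_abs = 0.91 × 1.750×10⁻⁶ = 1.593×10⁻⁶ mol.
As a count: 1.593×10⁻⁶ × 6.022×10²³ = 9.6×10¹⁷.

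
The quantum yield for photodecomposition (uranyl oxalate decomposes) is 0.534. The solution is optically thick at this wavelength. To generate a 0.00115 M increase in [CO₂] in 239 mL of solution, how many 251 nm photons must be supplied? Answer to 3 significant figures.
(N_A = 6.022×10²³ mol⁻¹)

3.10×10²⁰ photons

Product: (0.00115 M)(0.239 L) = 2.749×10⁻⁴ mol.
Photons that must be absorbed: 2.749×10⁻⁴ / 0.534 = 5.148×10⁻⁴ mol.
Photon count: 5.148×10⁻⁴ × 6.022×10²³ = 3.10×10²⁰.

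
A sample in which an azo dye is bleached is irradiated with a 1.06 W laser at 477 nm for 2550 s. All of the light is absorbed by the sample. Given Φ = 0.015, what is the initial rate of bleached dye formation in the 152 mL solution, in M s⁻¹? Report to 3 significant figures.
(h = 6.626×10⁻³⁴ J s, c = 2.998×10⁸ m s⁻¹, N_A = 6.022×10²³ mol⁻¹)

Photon energy at 477 nm: hc/λ = (6.626×10⁻³⁴)(2.998×10⁸)/(477×10⁻⁹) = 4.165×10⁻¹⁹ J.
Energy delivered: (1.06 W)(2550 s) = 2703 J.
Photons incident: 2703 / 4.165×10⁻¹⁹ = 6.490×10²¹, i.e. 6.490×10²¹/6.022×10²³ = 0.01078 mol.
Product formed: 0.015 × 0.01078 = 1.617×10⁻⁴ mol.
Rate: 1.617×10⁻⁴ mol / (2550 s × 0.152 L) = 4.17×10⁻⁷ M s⁻¹.

4.17×10⁻⁷ M s⁻¹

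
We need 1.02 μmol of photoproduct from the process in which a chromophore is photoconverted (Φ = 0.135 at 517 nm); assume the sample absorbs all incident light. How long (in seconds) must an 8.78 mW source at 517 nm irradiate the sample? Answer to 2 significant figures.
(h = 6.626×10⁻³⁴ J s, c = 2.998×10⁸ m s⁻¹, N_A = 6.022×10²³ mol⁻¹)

t ≈ 200 s

Product: 1.02 μmol = 1.02×10⁻⁶ mol.
Photons that must be absorbed: 1.02×10⁻⁶ / 0.135 = 7.556×10⁻⁶ mol.
Photon energy: hc/λ = 3.842×10⁻¹⁹ J; per mole, 2.314×10⁵ J mol⁻¹.
Energy required: 7.556×10⁻⁶ × 2.314×10⁵ = 1.748 J.
Time: 1.748 J / 0.00878 W = 200 s.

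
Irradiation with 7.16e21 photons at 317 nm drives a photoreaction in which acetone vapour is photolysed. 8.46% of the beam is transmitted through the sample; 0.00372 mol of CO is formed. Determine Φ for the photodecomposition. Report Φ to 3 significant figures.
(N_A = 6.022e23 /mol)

Moles of photons: 7.16e21 / 6.022e23 = 0.01189 mol.
Fraction absorbed: 1 − 8.46/100 = 0.9154.
Photons absorbed: 0.9154 × 0.01189 = 0.01088 mol.
Φ = 0.00372 mol / 0.01088 mol photons = 0.342.

Φ = 0.342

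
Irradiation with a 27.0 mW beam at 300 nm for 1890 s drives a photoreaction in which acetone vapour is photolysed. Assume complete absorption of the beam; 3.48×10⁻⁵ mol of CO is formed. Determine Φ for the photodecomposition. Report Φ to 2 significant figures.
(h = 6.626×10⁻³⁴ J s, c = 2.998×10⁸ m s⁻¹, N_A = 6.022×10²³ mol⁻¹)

Photon energy at 300 nm: hc/λ = (6.626×10⁻³⁴)(2.998×10⁸)/(300×10⁻⁹) = 6.622×10⁻¹⁹ J.
Energy delivered: (27.0 mW)(1890 s) = 51.03 J.
Photons incident: 51.03 / 6.622×10⁻¹⁹ = 7.706×10¹⁹, i.e. 7.706×10¹⁹/6.022×10²³ = 1.280×10⁻⁴ mol.
Φ = 3.48×10⁻⁵ mol / 1.280×10⁻⁴ mol photons = 0.27.

Φ = 0.27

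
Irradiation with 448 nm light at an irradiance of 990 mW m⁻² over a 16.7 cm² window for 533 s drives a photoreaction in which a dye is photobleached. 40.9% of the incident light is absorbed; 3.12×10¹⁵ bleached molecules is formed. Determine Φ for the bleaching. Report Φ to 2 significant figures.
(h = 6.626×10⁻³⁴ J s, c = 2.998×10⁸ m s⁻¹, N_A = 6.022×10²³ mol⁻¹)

Φ = 0.0038

Product: 3.12×10¹⁵ / 6.022×10²³ = 5.181×10⁻⁹ mol.
Photon energy at 448 nm: hc/λ = (6.626×10⁻³⁴)(2.998×10⁸)/(448×10⁻⁹) = 4.434×10⁻¹⁹ J.
Energy delivered: (990 mW m⁻²)(16.7×10⁻⁴ m²)(533 s) = 0.8812 J.
Photons incident: 0.8812 / 4.434×10⁻¹⁹ = 1.987×10¹⁸, i.e. 1.987×10¹⁸/6.022×10²³ = 3.300×10⁻⁶ mol.
Photons absorbed: 0.409 × 3.300×10⁻⁶ = 1.350×10⁻⁶ mol.
Φ = 5.181×10⁻⁹ mol / 1.350×10⁻⁶ mol photons = 0.0038.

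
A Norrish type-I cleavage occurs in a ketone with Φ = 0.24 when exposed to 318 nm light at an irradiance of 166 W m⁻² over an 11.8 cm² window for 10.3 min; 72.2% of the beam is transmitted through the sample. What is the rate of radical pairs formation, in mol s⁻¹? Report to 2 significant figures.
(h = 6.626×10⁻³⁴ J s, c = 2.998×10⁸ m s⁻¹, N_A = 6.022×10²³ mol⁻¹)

3.5×10⁻⁸ mol s⁻¹

Photon energy at 318 nm: hc/λ = (6.626×10⁻³⁴)(2.998×10⁸)/(318×10⁻⁹) = 6.247×10⁻¹⁹ J.
Energy delivered: (166 W m⁻²)(11.8×10⁻⁴ m²)(618 s) = 121.1 J.
Photons incident: 121.1 / 6.247×10⁻¹⁹ = 1.939×10²⁰, i.e. 1.939×10²⁰/6.022×10²³ = 3.220×10⁻⁴ mol.
Fraction absorbed: 1 − 72.2/100 = 0.2780.
Photons absorbed: 0.2780 × 3.220×10⁻⁴ = 8.952×10⁻⁵ mol.
Product formed: 0.24 × 8.952×10⁻⁵ = 2.148×10⁻⁵ mol.
Rate: 2.148×10⁻⁵ / 618 s = 3.5×10⁻⁸ mol s⁻¹.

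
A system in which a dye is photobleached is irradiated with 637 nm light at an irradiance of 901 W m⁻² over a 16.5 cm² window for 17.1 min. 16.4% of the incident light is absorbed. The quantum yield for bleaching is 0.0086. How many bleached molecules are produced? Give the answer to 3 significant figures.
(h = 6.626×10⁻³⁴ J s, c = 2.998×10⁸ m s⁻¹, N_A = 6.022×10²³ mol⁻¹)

Photon energy at 637 nm: hc/λ = (6.626×10⁻³⁴)(2.998×10⁸)/(637×10⁻⁹) = 3.118×10⁻¹⁹ J.
Energy delivered: (901 W m⁻²)(16.5×10⁻⁴ m²)(1026 s) = 1525 J.
Photons incident: 1525 / 3.118×10⁻¹⁹ = 4.891×10²¹, i.e. 4.891×10²¹/6.022×10²³ = 0.008122 mol.
Photons absorbed: 0.164 × 0.008122 = 0.001332 mol.
Product: Φ × n_abs = 0.0086 × 0.001332 = 1.146×10⁻⁵ mol.
As a count: 1.146×10⁻⁵ × 6.022×10²³ = 6.90×10¹⁸.

6.90×10¹⁸ bleached molecules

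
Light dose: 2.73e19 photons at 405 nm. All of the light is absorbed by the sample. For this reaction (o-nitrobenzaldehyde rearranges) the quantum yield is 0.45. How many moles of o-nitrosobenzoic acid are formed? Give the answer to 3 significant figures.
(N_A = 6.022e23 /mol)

2.04e-5 mol

Moles of photons: 2.73e19 / 6.022e23 = 4.533e-5 mol.
Product: Φ × n_abs = 0.45 × 4.533e-5 = 2.040e-5 mol.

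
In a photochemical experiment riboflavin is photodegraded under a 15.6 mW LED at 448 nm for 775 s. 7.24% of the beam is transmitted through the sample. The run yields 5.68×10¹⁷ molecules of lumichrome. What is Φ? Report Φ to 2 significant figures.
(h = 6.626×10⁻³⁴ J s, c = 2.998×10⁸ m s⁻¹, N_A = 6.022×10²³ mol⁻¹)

Product: 5.68×10¹⁷ / 6.022×10²³ = 9.432×10⁻⁷ mol.
Photon energy at 448 nm: hc/λ = (6.626×10⁻³⁴)(2.998×10⁸)/(448×10⁻⁹) = 4.434×10⁻¹⁹ J.
Energy delivered: (15.6 mW)(775 s) = 12.09 J.
Photons incident: 12.09 / 4.434×10⁻¹⁹ = 2.727×10¹⁹, i.e. 2.727×10¹⁹/6.022×10²³ = 4.528×10⁻⁵ mol.
Fraction absorbed: 1 − 7.24/100 = 0.9276.
Photons absorbed: 0.9276 × 4.528×10⁻⁵ = 4.200×10⁻⁵ mol.
Φ = 9.432×10⁻⁷ mol / 4.200×10⁻⁵ mol photons = 0.022.

Φ = 0.022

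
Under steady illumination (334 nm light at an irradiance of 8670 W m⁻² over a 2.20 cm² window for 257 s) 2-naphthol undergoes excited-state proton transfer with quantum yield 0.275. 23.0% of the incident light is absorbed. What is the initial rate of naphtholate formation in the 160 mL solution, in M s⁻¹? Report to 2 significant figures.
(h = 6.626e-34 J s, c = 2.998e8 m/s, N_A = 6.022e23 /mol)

Photon energy at 334 nm: hc/λ = (6.626e-34)(2.998e8)/(334e-9) = 5.948e-19 J.
Energy delivered: (8670 W m⁻²)(2.20e-4 m²)(257 s) = 490.2 J.
Photons incident: 490.2 / 5.948e-19 = 8.241e20, i.e. 8.241e20/6.022e23 = 0.001368 mol.
Photons absorbed: 0.230 × 0.001368 = 3.146e-4 mol.
Product formed: 0.275 × 3.146e-4 = 8.652e-5 mol.
Rate: 8.652e-5 mol / (257 s × 0.16 L) = 2.1e-6 M s⁻¹.

2.1e-6 M s⁻¹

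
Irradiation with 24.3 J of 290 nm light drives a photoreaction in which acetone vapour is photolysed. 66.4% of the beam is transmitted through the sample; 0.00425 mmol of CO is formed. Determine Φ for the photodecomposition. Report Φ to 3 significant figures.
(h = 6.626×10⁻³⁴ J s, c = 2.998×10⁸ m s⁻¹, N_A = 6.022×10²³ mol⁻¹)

Φ = 0.215

Product: 0.00425 mmol = 4.25×10⁻⁶ mol.
Photon energy at 290 nm: hc/λ = (6.626×10⁻³⁴)(2.998×10⁸)/(290×10⁻⁹) = 6.850×10⁻¹⁹ J.
Photons incident: 24.3 / 6.850×10⁻¹⁹ = 3.547×10¹⁹, i.e. 3.547×10¹⁹/6.022×10²³ = 5.890×10⁻⁵ mol.
Fraction absorbed: 1 − 66.4/100 = 0.3360.
Photons absorbed: 0.3360 × 5.890×10⁻⁵ = 1.979×10⁻⁵ mol.
Φ = 4.25×10⁻⁶ mol / 1.979×10⁻⁵ mol photons = 0.215.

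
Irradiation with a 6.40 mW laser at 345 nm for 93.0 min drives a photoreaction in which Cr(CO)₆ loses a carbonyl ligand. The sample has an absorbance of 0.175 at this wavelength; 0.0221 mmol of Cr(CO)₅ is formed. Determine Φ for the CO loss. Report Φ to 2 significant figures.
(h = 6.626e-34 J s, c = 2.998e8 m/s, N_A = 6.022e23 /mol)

Φ = 0.65

Product: 0.0221 mmol = 2.21e-5 mol.
Photon energy at 345 nm: hc/λ = (6.626e-34)(2.998e8)/(345e-9) = 5.758e-19 J.
Energy delivered: (6.40 mW)(5580 s) = 35.71 J.
Photons incident: 35.71 / 5.758e-19 = 6.202e19, i.e. 6.202e19/6.022e23 = 1.030e-4 mol.
Fraction absorbed: 1 − 10^(−0.175) = 0.3317.
Photons absorbed: 0.3317 × 1.030e-4 = 3.417e-5 mol.
Φ = 2.21e-5 mol / 3.417e-5 mol photons = 0.65.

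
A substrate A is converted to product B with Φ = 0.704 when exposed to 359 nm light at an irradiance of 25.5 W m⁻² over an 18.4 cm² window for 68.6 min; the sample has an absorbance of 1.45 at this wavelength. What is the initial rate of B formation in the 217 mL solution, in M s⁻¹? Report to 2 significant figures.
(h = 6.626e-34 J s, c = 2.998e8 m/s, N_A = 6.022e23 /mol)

4.4e-7 M s⁻¹

Photon energy at 359 nm: hc/λ = (6.626e-34)(2.998e8)/(359e-9) = 5.533e-19 J.
Energy delivered: (25.5 W m⁻²)(18.4e-4 m²)(4116 s) = 193.1 J.
Photons incident: 193.1 / 5.533e-19 = 3.490e20, i.e. 3.490e20/6.022e23 = 5.795e-4 mol.
Fraction absorbed: 1 − 10^(−1.45) = 0.9645.
Photons absorbed: 0.9645 × 5.795e-4 = 5.589e-4 mol.
Product formed: 0.704 × 5.589e-4 = 3.935e-4 mol.
Rate: 3.935e-4 mol / (4116 s × 0.217 L) = 4.4e-7 M s⁻¹.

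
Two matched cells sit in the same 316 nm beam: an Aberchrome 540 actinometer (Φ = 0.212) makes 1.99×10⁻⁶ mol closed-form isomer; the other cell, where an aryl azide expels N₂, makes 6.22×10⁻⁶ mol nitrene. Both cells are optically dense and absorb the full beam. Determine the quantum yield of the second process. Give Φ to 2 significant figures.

Φ = 0.66

Photons absorbed by the actinometer: 1.99×10⁻⁶ / 0.212 = 9.387×10⁻⁶ mol.
Φ(unknown) = 6.22×10⁻⁶ / 9.387×10⁻⁶ = 0.66.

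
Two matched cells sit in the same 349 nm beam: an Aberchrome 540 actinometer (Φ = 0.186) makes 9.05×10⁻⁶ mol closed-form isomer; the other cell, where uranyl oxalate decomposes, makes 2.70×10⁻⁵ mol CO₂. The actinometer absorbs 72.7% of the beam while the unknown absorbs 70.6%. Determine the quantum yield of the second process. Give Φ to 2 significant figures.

Photons absorbed by the actinometer: 9.05×10⁻⁶ / 0.186 = 4.866×10⁻⁵ mol.
Incident flux: 4.866×10⁻⁵ / 0.727 = 6.693×10⁻⁵ einstein.
Absorbed by unknown: 0.706 × 6.693×10⁻⁵ = 4.725×10⁻⁵ mol.
Φ(unknown) = 2.70×10⁻⁵ / 4.725×10⁻⁵ = 0.57.

Φ = 0.57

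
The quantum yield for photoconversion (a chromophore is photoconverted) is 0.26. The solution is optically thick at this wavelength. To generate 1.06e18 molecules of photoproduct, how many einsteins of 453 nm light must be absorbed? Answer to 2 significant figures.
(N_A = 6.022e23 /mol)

Product: 1.06e18 / 6.022e23 = 1.760e-6 mol.
Photons that must be absorbed: 1.760e-6 / 0.26 = 6.769e-6 mol.

6.8e-6 einstein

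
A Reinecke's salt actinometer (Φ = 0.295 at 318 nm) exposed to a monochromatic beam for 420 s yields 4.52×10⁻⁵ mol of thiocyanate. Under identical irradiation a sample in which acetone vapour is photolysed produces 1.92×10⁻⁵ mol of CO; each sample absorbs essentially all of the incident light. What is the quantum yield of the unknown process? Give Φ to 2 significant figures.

Φ = 0.13

Photons absorbed by the actinometer: 4.52×10⁻⁵ / 0.295 = 1.532×10⁻⁴ mol.
Φ(unknown) = 1.92×10⁻⁵ / 1.532×10⁻⁴ = 0.13.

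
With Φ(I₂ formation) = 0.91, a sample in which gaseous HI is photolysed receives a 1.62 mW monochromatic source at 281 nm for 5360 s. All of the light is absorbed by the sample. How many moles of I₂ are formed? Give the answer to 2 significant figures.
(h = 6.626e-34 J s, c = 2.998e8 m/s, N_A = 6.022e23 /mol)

1.9e-5 mol

Photon energy at 281 nm: hc/λ = (6.626e-34)(2.998e8)/(281e-9) = 7.069e-19 J.
Energy delivered: (1.62 mW)(5360 s) = 8.683 J.
Photons incident: 8.683 / 7.069e-19 = 1.228e19, i.e. 1.228e19/6.022e23 = 2.039e-5 mol.
Product: Φ × n_abs = 0.91 × 2.039e-5 = 1.855e-5 mol.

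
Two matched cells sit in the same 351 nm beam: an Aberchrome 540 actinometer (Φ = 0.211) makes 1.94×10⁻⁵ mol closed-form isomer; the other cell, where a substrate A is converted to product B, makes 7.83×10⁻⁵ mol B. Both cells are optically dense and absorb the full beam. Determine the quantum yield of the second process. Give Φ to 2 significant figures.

Photons absorbed by the actinometer: 1.94×10⁻⁵ / 0.211 = 9.194×10⁻⁵ mol.
Φ(unknown) = 7.83×10⁻⁵ / 9.194×10⁻⁵ = 0.85.

Φ = 0.85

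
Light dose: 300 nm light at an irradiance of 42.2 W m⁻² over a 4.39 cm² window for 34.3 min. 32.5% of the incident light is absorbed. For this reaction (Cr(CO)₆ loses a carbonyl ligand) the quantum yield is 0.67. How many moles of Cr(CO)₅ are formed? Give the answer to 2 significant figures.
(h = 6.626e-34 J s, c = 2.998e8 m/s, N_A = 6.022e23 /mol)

2.1e-5 mol

Photon energy at 300 nm: hc/λ = (6.626e-34)(2.998e8)/(300e-9) = 6.622e-19 J.
Energy delivered: (42.2 W m⁻²)(4.39e-4 m²)(2058 s) = 38.13 J.
Photons incident: 38.13 / 6.622e-19 = 5.758e19, i.e. 5.758e19/6.022e23 = 9.562e-5 mol.
Photons absorbed: 0.325 × 9.562e-5 = 3.108e-5 mol.
Product: Φ × n_abs = 0.67 × 3.108e-5 = 2.082e-5 mol.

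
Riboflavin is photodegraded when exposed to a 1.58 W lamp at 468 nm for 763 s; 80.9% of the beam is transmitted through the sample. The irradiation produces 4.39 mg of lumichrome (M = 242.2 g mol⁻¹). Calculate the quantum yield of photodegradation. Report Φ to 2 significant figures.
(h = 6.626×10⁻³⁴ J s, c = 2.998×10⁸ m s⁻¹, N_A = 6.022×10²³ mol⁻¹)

Φ = 0.020

Product: 4.39 mg / 242.2 g mol⁻¹ = 1.813×10⁻⁵ mol.
Photon energy at 468 nm: hc/λ = (6.626×10⁻³⁴)(2.998×10⁸)/(468×10⁻⁹) = 4.245×10⁻¹⁹ J.
Energy delivered: (1.58 W)(763 s) = 1206 J.
Photons incident: 1206 / 4.245×10⁻¹⁹ = 2.841×10²¹, i.e. 2.841×10²¹/6.022×10²³ = 0.004718 mol.
Fraction absorbed: 1 − 80.9/100 = 0.1910.
Photons absorbed: 0.1910 × 0.004718 = 9.011×10⁻⁴ mol.
Φ = 1.813×10⁻⁵ mol / 9.011×10⁻⁴ mol photons = 0.020.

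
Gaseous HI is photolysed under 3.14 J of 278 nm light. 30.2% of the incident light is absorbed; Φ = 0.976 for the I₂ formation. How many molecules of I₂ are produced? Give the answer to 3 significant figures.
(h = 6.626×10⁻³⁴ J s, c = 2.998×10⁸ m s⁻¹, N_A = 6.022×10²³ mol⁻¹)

Photon energy at 278 nm: hc/λ = (6.626×10⁻³⁴)(2.998×10⁸)/(278×10⁻⁹) = 7.146×10⁻¹⁹ J.
Photons incident: 3.14 / 7.146×10⁻¹⁹ = 4.394×10¹⁸, i.e. 4.394×10¹⁸/6.022×10²³ = 7.297×10⁻⁶ mol.
Photons absorbed: 0.302 × 7.297×10⁻⁶ = 2.204×10⁻⁶ mol.
Product: Φ × n_abs = 0.976 × 2.204×10⁻⁶ = 2.151×10⁻⁶ mol.
As a count: 2.151×10⁻⁶ × 6.022×10²³ = 1.30×10¹⁸.

1.30×10¹⁸ molecules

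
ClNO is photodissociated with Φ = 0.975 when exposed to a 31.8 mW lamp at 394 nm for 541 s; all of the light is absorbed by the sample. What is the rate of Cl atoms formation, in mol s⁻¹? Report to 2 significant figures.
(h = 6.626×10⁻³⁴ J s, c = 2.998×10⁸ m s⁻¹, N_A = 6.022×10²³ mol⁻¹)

Photon energy at 394 nm: hc/λ = (6.626×10⁻³⁴)(2.998×10⁸)/(394×10⁻⁹) = 5.042×10⁻¹⁹ J.
Energy delivered: (31.8 mW)(541 s) = 17.20 J.
Photons incident: 17.20 / 5.042×10⁻¹⁹ = 3.411×10¹⁹, i.e. 3.411×10¹⁹/6.022×10²³ = 5.664×10⁻⁵ mol.
Product formed: 0.975 × 5.664×10⁻⁵ = 5.522×10⁻⁵ mol.
Rate: 5.522×10⁻⁵ / 541 s = 1.0×10⁻⁷ mol s⁻¹.

1.0×10⁻⁷ mol s⁻¹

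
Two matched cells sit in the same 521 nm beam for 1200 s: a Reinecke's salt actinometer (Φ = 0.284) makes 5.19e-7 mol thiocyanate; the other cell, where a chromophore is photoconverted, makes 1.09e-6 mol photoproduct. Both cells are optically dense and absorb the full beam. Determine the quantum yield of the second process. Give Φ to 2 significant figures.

Φ = 0.60

Photons absorbed by the actinometer: 5.19e-7 / 0.284 = 1.827e-6 mol.
Φ(unknown) = 1.09e-6 / 1.827e-6 = 0.60.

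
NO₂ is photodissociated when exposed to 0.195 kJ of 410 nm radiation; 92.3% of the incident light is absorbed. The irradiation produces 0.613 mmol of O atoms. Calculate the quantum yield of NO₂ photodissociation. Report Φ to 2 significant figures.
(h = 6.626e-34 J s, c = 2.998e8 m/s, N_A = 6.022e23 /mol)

Φ = 0.99

Product: 0.613 mmol = 6.13e-4 mol.
Photon energy at 410 nm: hc/λ = (6.626e-34)(2.998e8)/(410e-9) = 4.845e-19 J.
Incident energy: 0.195 kJ = 195 J.
Photons incident: 195 / 4.845e-19 = 4.025e20, i.e. 4.025e20/6.022e23 = 6.684e-4 mol.
Photons absorbed: 0.923 × 6.684e-4 = 6.169e-4 mol.
Φ = 6.13e-4 mol / 6.169e-4 mol photons = 0.99.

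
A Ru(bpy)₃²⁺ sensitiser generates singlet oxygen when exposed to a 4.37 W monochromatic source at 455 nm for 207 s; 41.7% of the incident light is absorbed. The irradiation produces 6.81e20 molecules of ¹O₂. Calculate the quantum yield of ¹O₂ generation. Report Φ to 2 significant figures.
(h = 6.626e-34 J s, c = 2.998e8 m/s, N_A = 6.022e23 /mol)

Product: 6.81e20 / 6.022e23 = 0.001131 mol.
Photon energy at 455 nm: hc/λ = (6.626e-34)(2.998e8)/(455e-9) = 4.366e-19 J.
Energy delivered: (4.37 W)(207 s) = 904.6 J.
Photons incident: 904.6 / 4.366e-19 = 2.072e21, i.e. 2.072e21/6.022e23 = 0.003441 mol.
Photons absorbed: 0.417 × 0.003441 = 0.001435 mol.
Φ = 0.001131 mol / 0.001435 mol photons = 0.79.

Φ = 0.79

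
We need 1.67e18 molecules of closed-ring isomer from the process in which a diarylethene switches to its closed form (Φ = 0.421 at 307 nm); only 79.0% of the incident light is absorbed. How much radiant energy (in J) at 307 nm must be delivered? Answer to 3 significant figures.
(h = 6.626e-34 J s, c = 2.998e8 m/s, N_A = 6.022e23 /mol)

3.25 J

Product: 1.67e18 / 6.022e23 = 2.773e-6 mol.
Photons that must be absorbed: 2.773e-6 / 0.421 = 6.587e-6 mol.
Incident photons needed: 6.587e-6 / 0.790 = 8.338e-6 mol.
Photon energy: hc/λ = 6.471e-19 J; per mole, 3.897e5 J mol⁻¹.
Energy required: 8.338e-6 × 3.897e5 = 3.25 J.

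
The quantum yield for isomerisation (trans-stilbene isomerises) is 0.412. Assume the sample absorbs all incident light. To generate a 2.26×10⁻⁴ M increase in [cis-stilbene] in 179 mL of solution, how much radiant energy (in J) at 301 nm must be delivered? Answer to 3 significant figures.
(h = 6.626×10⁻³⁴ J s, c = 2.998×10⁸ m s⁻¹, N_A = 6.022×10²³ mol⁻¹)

39.0 J

Product: (2.26×10⁻⁴ M)(0.179 L) = 4.045×10⁻⁵ mol.
Photons that must be absorbed: 4.045×10⁻⁵ / 0.412 = 9.818×10⁻⁵ mol.
Photon energy: hc/λ = 6.600×10⁻¹⁹ J; per mole, 3.975×10⁵ J mol⁻¹.
Energy required: 9.818×10⁻⁵ × 3.975×10⁵ = 39.0 J.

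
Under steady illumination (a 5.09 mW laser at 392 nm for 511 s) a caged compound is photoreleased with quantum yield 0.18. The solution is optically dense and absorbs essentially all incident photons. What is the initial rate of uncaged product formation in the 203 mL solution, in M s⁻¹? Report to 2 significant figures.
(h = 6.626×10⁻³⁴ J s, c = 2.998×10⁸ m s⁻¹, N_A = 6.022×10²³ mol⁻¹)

Photon energy at 392 nm: hc/λ = (6.626×10⁻³⁴)(2.998×10⁸)/(392×10⁻⁹) = 5.068×10⁻¹⁹ J.
Energy delivered: (5.09 mW)(511 s) = 2.601 J.
Photons incident: 2.601 / 5.068×10⁻¹⁹ = 5.132×10¹⁸, i.e. 5.132×10¹⁸/6.022×10²³ = 8.522×10⁻⁶ mol.
Product formed: 0.18 × 8.522×10⁻⁶ = 1.534×10⁻⁶ mol.
Rate: 1.534×10⁻⁶ mol / (511 s × 0.203 L) = 1.5×10⁻⁸ M s⁻¹.

1.5×10⁻⁸ M s⁻¹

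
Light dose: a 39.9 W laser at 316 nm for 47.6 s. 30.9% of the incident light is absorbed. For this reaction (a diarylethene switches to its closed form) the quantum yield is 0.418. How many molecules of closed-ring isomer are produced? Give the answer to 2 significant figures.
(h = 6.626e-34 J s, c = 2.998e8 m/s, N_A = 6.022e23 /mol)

3.9e20 molecules

Photon energy at 316 nm: hc/λ = (6.626e-34)(2.998e8)/(316e-9) = 6.286e-19 J.
Energy delivered: (39.9 W)(47.6 s) = 1899 J.
Photons incident: 1899 / 6.286e-19 = 3.021e21, i.e. 3.021e21/6.022e23 = 0.005017 mol.
Photons absorbed: 0.309 × 0.005017 = 0.001550 mol.
Product: Φ × n_abs = 0.418 × 0.001550 = 6.479e-4 mol.
As a count: 6.479e-4 × 6.022e23 = 3.9e20.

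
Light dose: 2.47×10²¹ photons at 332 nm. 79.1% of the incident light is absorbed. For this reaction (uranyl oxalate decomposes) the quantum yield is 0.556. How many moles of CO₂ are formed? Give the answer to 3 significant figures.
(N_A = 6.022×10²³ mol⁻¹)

0.00180 mol

Moles of photons: 2.47×10²¹ / 6.022×10²³ = 0.004102 mol.
Photons absorbed: 0.791 × 0.004102 = 0.003245 mol.
Product: Φ × n_abs = 0.556 × 0.003245 = 0.001804 mol.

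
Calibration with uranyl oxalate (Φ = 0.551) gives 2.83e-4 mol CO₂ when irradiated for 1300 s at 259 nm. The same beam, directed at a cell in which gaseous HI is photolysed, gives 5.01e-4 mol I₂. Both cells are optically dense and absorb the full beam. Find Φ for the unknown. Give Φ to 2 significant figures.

Φ = 0.98

Photons absorbed by the actinometer: 2.83e-4 / 0.551 = 5.136e-4 mol.
Φ(unknown) = 5.01e-4 / 5.136e-4 = 0.98.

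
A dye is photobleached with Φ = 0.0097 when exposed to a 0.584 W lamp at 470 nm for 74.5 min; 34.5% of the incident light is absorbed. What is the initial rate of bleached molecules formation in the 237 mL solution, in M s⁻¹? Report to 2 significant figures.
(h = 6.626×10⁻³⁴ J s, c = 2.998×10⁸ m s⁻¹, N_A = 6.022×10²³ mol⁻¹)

3.2×10⁻⁸ M s⁻¹

Photon energy at 470 nm: hc/λ = (6.626×10⁻³⁴)(2.998×10⁸)/(470×10⁻⁹) = 4.227×10⁻¹⁹ J.
Energy delivered: (0.584 W)(4470 s) = 2610 J.
Photons incident: 2610 / 4.227×10⁻¹⁹ = 6.175×10²¹, i.e. 6.175×10²¹/6.022×10²³ = 0.01025 mol.
Photons absorbed: 0.345 × 0.01025 = 0.003536 mol.
Product formed: 0.0097 × 0.003536 = 3.430×10⁻⁵ mol.
Rate: 3.430×10⁻⁵ mol / (4470 s × 0.237 L) = 3.2×10⁻⁸ M s⁻¹.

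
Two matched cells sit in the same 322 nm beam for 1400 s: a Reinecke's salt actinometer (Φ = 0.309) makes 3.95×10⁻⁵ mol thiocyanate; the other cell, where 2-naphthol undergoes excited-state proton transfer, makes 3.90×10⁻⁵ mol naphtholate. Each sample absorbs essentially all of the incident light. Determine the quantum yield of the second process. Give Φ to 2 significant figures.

Φ = 0.31

Photons absorbed by the actinometer: 3.95×10⁻⁵ / 0.309 = 1.278×10⁻⁴ mol.
Φ(unknown) = 3.90×10⁻⁵ / 1.278×10⁻⁴ = 0.31.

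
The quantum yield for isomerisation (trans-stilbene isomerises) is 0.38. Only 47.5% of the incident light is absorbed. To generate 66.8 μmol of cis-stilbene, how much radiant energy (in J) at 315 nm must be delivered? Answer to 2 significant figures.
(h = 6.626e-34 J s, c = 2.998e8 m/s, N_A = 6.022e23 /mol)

Product: 66.8 μmol = 6.68e-5 mol.
Photons that must be absorbed: 6.68e-5 / 0.38 = 1.758e-4 mol.
Incident photons needed: 1.758e-4 / 0.475 = 3.701e-4 mol.
Photon energy: hc/λ = 6.306e-19 J; per mole, 3.797e5 J mol⁻¹.
Energy required: 3.701e-4 × 3.797e5 = 140 J.

140 J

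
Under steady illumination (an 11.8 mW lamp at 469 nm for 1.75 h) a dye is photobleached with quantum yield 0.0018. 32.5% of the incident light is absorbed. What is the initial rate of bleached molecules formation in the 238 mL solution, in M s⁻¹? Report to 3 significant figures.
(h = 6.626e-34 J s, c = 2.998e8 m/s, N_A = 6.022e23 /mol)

Photon energy at 469 nm: hc/λ = (6.626e-34)(2.998e8)/(469e-9) = 4.236e-19 J.
Energy delivered: (11.8 mW)(6300 s) = 74.34 J.
Photons incident: 74.34 / 4.236e-19 = 1.755e20, i.e. 1.755e20/6.022e23 = 2.914e-4 mol.
Photons absorbed: 0.325 × 2.914e-4 = 9.471e-5 mol.
Product formed: 0.0018 × 9.471e-5 = 1.705e-7 mol.
Rate: 1.705e-7 mol / (6300 s × 0.238 L) = 1.14e-10 M s⁻¹.

1.14e-10 M s⁻¹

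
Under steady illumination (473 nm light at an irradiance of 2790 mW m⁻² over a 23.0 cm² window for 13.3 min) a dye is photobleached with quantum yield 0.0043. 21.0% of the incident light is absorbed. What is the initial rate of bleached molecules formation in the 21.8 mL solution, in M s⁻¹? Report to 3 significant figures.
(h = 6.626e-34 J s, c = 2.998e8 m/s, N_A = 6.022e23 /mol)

1.05e-9 M s⁻¹

Photon energy at 473 nm: hc/λ = (6.626e-34)(2.998e8)/(473e-9) = 4.200e-19 J.
Energy delivered: (2790 mW m⁻²)(23.0e-4 m²)(798 s) = 5.121 J.
Photons incident: 5.121 / 4.200e-19 = 1.219e19, i.e. 1.219e19/6.022e23 = 2.024e-5 mol.
Photons absorbed: 0.210 × 2.024e-5 = 4.250e-6 mol.
Product formed: 0.0043 × 4.250e-6 = 1.828e-8 mol.
Rate: 1.828e-8 mol / (798 s × 0.0218 L) = 1.05e-9 M s⁻¹.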